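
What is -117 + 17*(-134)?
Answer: -2395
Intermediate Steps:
-117 + 17*(-134) = -117 - 2278 = -2395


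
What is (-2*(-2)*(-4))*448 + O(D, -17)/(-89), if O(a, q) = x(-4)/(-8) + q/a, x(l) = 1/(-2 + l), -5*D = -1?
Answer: -30617617/4272 ≈ -7167.0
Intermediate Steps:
D = 1/5 (D = -1/5*(-1) = 1/5 ≈ 0.20000)
O(a, q) = 1/48 + q/a (O(a, q) = 1/(-2 - 4*(-8)) + q/a = -1/8/(-6) + q/a = -1/6*(-1/8) + q/a = 1/48 + q/a)
(-2*(-2)*(-4))*448 + O(D, -17)/(-89) = (-2*(-2)*(-4))*448 + ((-17 + (1/48)*(1/5))/(1/5))/(-89) = (4*(-4))*448 + (5*(-17 + 1/240))*(-1/89) = -16*448 + (5*(-4079/240))*(-1/89) = -7168 - 4079/48*(-1/89) = -7168 + 4079/4272 = -30617617/4272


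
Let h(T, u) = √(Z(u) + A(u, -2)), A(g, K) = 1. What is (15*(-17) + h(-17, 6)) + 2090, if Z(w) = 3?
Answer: 1837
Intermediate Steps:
h(T, u) = 2 (h(T, u) = √(3 + 1) = √4 = 2)
(15*(-17) + h(-17, 6)) + 2090 = (15*(-17) + 2) + 2090 = (-255 + 2) + 2090 = -253 + 2090 = 1837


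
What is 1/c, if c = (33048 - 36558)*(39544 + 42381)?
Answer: -1/287556750 ≈ -3.4776e-9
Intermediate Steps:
c = -287556750 (c = -3510*81925 = -287556750)
1/c = 1/(-287556750) = -1/287556750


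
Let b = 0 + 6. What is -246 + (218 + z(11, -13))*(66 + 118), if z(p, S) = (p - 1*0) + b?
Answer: 42994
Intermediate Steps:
b = 6
z(p, S) = 6 + p (z(p, S) = (p - 1*0) + 6 = (p + 0) + 6 = p + 6 = 6 + p)
-246 + (218 + z(11, -13))*(66 + 118) = -246 + (218 + (6 + 11))*(66 + 118) = -246 + (218 + 17)*184 = -246 + 235*184 = -246 + 43240 = 42994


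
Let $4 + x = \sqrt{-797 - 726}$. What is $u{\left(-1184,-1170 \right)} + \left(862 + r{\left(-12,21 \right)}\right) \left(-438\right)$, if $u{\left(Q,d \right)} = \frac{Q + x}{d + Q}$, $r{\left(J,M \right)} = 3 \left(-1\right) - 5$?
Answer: $- \frac{40023510}{107} - \frac{i \sqrt{1523}}{2354} \approx -3.7405 \cdot 10^{5} - 0.016578 i$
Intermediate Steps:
$r{\left(J,M \right)} = -8$ ($r{\left(J,M \right)} = -3 - 5 = -8$)
$x = -4 + i \sqrt{1523}$ ($x = -4 + \sqrt{-797 - 726} = -4 + \sqrt{-1523} = -4 + i \sqrt{1523} \approx -4.0 + 39.026 i$)
$u{\left(Q,d \right)} = \frac{-4 + Q + i \sqrt{1523}}{Q + d}$ ($u{\left(Q,d \right)} = \frac{Q - \left(4 - i \sqrt{1523}\right)}{d + Q} = \frac{-4 + Q + i \sqrt{1523}}{Q + d}$)
$u{\left(-1184,-1170 \right)} + \left(862 + r{\left(-12,21 \right)}\right) \left(-438\right) = \frac{-4 - 1184 + i \sqrt{1523}}{-1184 - 1170} + \left(862 - 8\right) \left(-438\right) = \frac{-1188 + i \sqrt{1523}}{-2354} + 854 \left(-438\right) = - \frac{-1188 + i \sqrt{1523}}{2354} - 374052 = \left(\frac{54}{107} - \frac{i \sqrt{1523}}{2354}\right) - 374052 = - \frac{40023510}{107} - \frac{i \sqrt{1523}}{2354}$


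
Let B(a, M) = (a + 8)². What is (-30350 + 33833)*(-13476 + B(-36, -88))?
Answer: -44206236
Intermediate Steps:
B(a, M) = (8 + a)²
(-30350 + 33833)*(-13476 + B(-36, -88)) = (-30350 + 33833)*(-13476 + (8 - 36)²) = 3483*(-13476 + (-28)²) = 3483*(-13476 + 784) = 3483*(-12692) = -44206236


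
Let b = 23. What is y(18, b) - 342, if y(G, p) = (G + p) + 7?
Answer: -294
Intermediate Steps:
y(G, p) = 7 + G + p
y(18, b) - 342 = (7 + 18 + 23) - 342 = 48 - 342 = -294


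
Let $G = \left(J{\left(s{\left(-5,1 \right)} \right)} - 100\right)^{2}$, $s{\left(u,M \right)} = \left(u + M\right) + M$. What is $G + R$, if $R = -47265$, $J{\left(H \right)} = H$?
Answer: $-36656$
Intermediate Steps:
$s{\left(u,M \right)} = u + 2 M$ ($s{\left(u,M \right)} = \left(M + u\right) + M = u + 2 M$)
$G = 10609$ ($G = \left(\left(-5 + 2 \cdot 1\right) - 100\right)^{2} = \left(\left(-5 + 2\right) - 100\right)^{2} = \left(-3 - 100\right)^{2} = \left(-103\right)^{2} = 10609$)
$G + R = 10609 - 47265 = -36656$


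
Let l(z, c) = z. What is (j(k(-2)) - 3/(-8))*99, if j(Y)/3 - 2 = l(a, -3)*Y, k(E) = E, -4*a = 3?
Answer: 8613/8 ≈ 1076.6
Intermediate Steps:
a = -¾ (a = -¼*3 = -¾ ≈ -0.75000)
j(Y) = 6 - 9*Y/4 (j(Y) = 6 + 3*(-3*Y/4) = 6 - 9*Y/4)
(j(k(-2)) - 3/(-8))*99 = ((6 - 9/4*(-2)) - 3/(-8))*99 = ((6 + 9/2) - 3*(-⅛))*99 = (21/2 + 3/8)*99 = (87/8)*99 = 8613/8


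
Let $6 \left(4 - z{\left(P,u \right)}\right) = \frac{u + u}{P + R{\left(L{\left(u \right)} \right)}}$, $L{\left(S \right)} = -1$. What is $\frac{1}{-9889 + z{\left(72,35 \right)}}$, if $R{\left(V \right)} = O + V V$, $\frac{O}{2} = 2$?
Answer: $- \frac{33}{326210} \approx -0.00010116$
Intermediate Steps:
$O = 4$ ($O = 2 \cdot 2 = 4$)
$R{\left(V \right)} = 4 + V^{2}$ ($R{\left(V \right)} = 4 + V V = 4 + V^{2}$)
$z{\left(P,u \right)} = 4 - \frac{u}{3 \left(5 + P\right)}$ ($z{\left(P,u \right)} = 4 - \frac{\left(u + u\right) \frac{1}{P + \left(4 + \left(-1\right)^{2}\right)}}{6} = 4 - \frac{2 u \frac{1}{P + \left(4 + 1\right)}}{6} = 4 - \frac{2 u \frac{1}{P + 5}}{6} = 4 - \frac{2 u \frac{1}{5 + P}}{6} = 4 - \frac{u}{3 \left(5 + P\right)}$)
$\frac{1}{-9889 + z{\left(72,35 \right)}} = \frac{1}{-9889 + \frac{60 - 35 + 12 \cdot 72}{3 \left(5 + 72\right)}} = \frac{1}{-9889 + \frac{60 - 35 + 864}{3 \cdot 77}} = \frac{1}{-9889 + \frac{1}{3} \cdot \frac{1}{77} \cdot 889} = \frac{1}{-9889 + \frac{127}{33}} = \frac{1}{- \frac{326210}{33}} = - \frac{33}{326210}$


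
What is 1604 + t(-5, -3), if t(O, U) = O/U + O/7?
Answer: 33704/21 ≈ 1605.0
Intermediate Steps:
t(O, U) = O/7 + O/U (t(O, U) = O/U + O*(⅐) = O/U + O/7 = O/7 + O/U)
1604 + t(-5, -3) = 1604 + ((⅐)*(-5) - 5/(-3)) = 1604 + (-5/7 - 5*(-⅓)) = 1604 + (-5/7 + 5/3) = 1604 + 20/21 = 33704/21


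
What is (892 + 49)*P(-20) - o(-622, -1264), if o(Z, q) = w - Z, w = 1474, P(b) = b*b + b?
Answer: 355484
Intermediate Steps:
P(b) = b + b² (P(b) = b² + b = b + b²)
o(Z, q) = 1474 - Z
(892 + 49)*P(-20) - o(-622, -1264) = (892 + 49)*(-20*(1 - 20)) - (1474 - 1*(-622)) = 941*(-20*(-19)) - (1474 + 622) = 941*380 - 1*2096 = 357580 - 2096 = 355484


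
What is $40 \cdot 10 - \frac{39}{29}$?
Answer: $\frac{11561}{29} \approx 398.66$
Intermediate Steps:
$40 \cdot 10 - \frac{39}{29} = 400 - \frac{39}{29} = \frac{11561}{29}$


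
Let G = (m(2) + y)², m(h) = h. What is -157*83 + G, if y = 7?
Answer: -12950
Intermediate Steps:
G = 81 (G = (2 + 7)² = 9² = 81)
-157*83 + G = -157*83 + 81 = -13031 + 81 = -12950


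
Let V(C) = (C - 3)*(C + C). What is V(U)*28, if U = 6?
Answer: 1008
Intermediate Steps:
V(C) = 2*C*(-3 + C) (V(C) = (-3 + C)*(2*C) = 2*C*(-3 + C))
V(U)*28 = (2*6*(-3 + 6))*28 = (2*6*3)*28 = 36*28 = 1008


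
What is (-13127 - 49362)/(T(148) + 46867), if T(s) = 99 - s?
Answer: -62489/46818 ≈ -1.3347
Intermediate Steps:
(-13127 - 49362)/(T(148) + 46867) = (-13127 - 49362)/((99 - 1*148) + 46867) = -62489/((99 - 148) + 46867) = -62489/(-49 + 46867) = -62489/46818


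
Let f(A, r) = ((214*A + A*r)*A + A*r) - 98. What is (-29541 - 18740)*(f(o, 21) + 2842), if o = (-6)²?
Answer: -14873444860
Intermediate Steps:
o = 36
f(A, r) = -98 + A*r + A*(214*A + A*r) (f(A, r) = (A*(214*A + A*r) + A*r) - 98 = (A*r + A*(214*A + A*r)) - 98 = -98 + A*r + A*(214*A + A*r))
(-29541 - 18740)*(f(o, 21) + 2842) = (-29541 - 18740)*((-98 + 214*36² + 36*21 + 21*36²) + 2842) = -48281*((-98 + 214*1296 + 756 + 21*1296) + 2842) = -48281*((-98 + 277344 + 756 + 27216) + 2842) = -48281*(305218 + 2842) = -48281*308060 = -14873444860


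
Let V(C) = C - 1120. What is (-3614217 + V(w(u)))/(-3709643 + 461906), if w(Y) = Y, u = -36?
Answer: 3615373/3247737 ≈ 1.1132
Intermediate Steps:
V(C) = -1120 + C
(-3614217 + V(w(u)))/(-3709643 + 461906) = (-3614217 + (-1120 - 36))/(-3709643 + 461906) = (-3614217 - 1156)/(-3247737) = -3615373*(-1/3247737) = 3615373/3247737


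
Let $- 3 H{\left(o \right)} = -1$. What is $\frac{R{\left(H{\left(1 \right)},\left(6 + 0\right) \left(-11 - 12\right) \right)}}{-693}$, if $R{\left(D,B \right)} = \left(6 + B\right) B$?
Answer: $- \frac{184}{7} \approx -26.286$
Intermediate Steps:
$H{\left(o \right)} = \frac{1}{3}$ ($H{\left(o \right)} = \left(- \frac{1}{3}\right) \left(-1\right) = \frac{1}{3}$)
$R{\left(D,B \right)} = B \left(6 + B\right)$
$\frac{R{\left(H{\left(1 \right)},\left(6 + 0\right) \left(-11 - 12\right) \right)}}{-693} = \frac{\left(6 + 0\right) \left(-11 - 12\right) \left(6 + \left(6 + 0\right) \left(-11 - 12\right)\right)}{-693} = 6 \left(-23\right) \left(6 + 6 \left(-23\right)\right) \left(- \frac{1}{693}\right) = - 138 \left(6 - 138\right) \left(- \frac{1}{693}\right) = \left(-138\right) \left(-132\right) \left(- \frac{1}{693}\right) = 18216 \left(- \frac{1}{693}\right) = - \frac{184}{7}$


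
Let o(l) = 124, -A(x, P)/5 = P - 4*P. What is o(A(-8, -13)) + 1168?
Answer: 1292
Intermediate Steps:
A(x, P) = 15*P (A(x, P) = -5*(P - 4*P) = -(-15)*P = 15*P)
o(A(-8, -13)) + 1168 = 124 + 1168 = 1292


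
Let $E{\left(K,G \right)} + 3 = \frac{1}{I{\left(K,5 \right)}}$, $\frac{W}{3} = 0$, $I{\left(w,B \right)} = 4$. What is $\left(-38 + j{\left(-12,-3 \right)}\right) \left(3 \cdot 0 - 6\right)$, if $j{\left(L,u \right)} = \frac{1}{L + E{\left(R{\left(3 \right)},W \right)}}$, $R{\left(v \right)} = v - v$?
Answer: $\frac{13476}{59} \approx 228.41$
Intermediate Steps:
$R{\left(v \right)} = 0$
$W = 0$ ($W = 3 \cdot 0 = 0$)
$E{\left(K,G \right)} = - \frac{11}{4}$ ($E{\left(K,G \right)} = -3 + \frac{1}{4} = - \frac{11}{4}$)
$j{\left(L,u \right)} = \frac{1}{- \frac{11}{4} + L}$ ($j{\left(L,u \right)} = \frac{1}{L - \frac{11}{4}} = \frac{1}{- \frac{11}{4} + L}$)
$\left(-38 + j{\left(-12,-3 \right)}\right) \left(3 \cdot 0 - 6\right) = \left(-38 + \frac{4}{-11 + 4 \left(-12\right)}\right) \left(3 \cdot 0 - 6\right) = \left(-38 + \frac{4}{-11 - 48}\right) \left(0 - 6\right) = \left(-38 + \frac{4}{-59}\right) \left(-6\right) = \left(-38 + 4 \left(- \frac{1}{59}\right)\right) \left(-6\right) = \left(-38 - \frac{4}{59}\right) \left(-6\right) = \left(- \frac{2246}{59}\right) \left(-6\right) = \frac{13476}{59}$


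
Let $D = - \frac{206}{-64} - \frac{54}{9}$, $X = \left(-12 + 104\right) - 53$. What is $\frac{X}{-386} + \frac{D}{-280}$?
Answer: $- \frac{157543}{1729280} \approx -0.091103$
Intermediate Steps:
$X = 39$ ($X = 92 - 53 = 39$)
$D = - \frac{89}{32}$ ($D = \left(-206\right) \left(- \frac{1}{64}\right) - 6 = \frac{103}{32} - 6 = - \frac{89}{32} \approx -2.7813$)
$\frac{X}{-386} + \frac{D}{-280} = \frac{39}{-386} - \frac{89}{32 \left(-280\right)} = 39 \left(- \frac{1}{386}\right) - - \frac{89}{8960} = - \frac{39}{386} + \frac{89}{8960} = - \frac{157543}{1729280}$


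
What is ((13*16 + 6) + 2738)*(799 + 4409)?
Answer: 15374016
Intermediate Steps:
((13*16 + 6) + 2738)*(799 + 4409) = ((208 + 6) + 2738)*5208 = (214 + 2738)*5208 = 2952*5208 = 15374016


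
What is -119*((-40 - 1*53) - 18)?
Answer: 13209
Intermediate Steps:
-119*((-40 - 1*53) - 18) = -119*((-40 - 53) - 18) = -119*(-93 - 18) = -119*(-111) = 13209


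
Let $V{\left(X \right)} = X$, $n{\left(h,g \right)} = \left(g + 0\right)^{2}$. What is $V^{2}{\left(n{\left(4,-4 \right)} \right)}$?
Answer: $256$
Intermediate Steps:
$n{\left(h,g \right)} = g^{2}$
$V^{2}{\left(n{\left(4,-4 \right)} \right)} = \left(\left(-4\right)^{2}\right)^{2} = 16^{2} = 256$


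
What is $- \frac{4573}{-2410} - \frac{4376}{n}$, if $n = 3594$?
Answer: $\frac{2944601}{4330770} \approx 0.67993$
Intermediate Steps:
$- \frac{4573}{-2410} - \frac{4376}{n} = - \frac{4573}{-2410} - \frac{4376}{3594} = \left(-4573\right) \left(- \frac{1}{2410}\right) - \frac{2188}{1797} = \frac{4573}{2410} - \frac{2188}{1797} = \frac{2944601}{4330770}$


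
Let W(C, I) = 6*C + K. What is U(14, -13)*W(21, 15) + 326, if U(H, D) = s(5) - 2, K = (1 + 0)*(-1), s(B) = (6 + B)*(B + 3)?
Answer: 11076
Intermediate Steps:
s(B) = (3 + B)*(6 + B) (s(B) = (6 + B)*(3 + B) = (3 + B)*(6 + B))
K = -1 (K = 1*(-1) = -1)
W(C, I) = -1 + 6*C (W(C, I) = 6*C - 1 = -1 + 6*C)
U(H, D) = 86 (U(H, D) = (18 + 5² + 9*5) - 2 = (18 + 25 + 45) - 2 = 88 - 2 = 86)
U(14, -13)*W(21, 15) + 326 = 86*(-1 + 6*21) + 326 = 86*(-1 + 126) + 326 = 86*125 + 326 = 10750 + 326 = 11076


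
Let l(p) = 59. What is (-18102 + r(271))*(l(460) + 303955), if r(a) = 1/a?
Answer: -1491383542974/271 ≈ -5.5033e+9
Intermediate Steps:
(-18102 + r(271))*(l(460) + 303955) = (-18102 + 1/271)*(59 + 303955) = (-18102 + 1/271)*304014 = -4905641/271*304014 = -1491383542974/271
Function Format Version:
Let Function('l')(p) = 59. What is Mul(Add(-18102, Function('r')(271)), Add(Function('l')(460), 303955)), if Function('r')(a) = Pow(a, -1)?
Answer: Rational(-1491383542974, 271) ≈ -5.5033e+9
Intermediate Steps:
Mul(Add(-18102, Function('r')(271)), Add(Function('l')(460), 303955)) = Mul(Add(-18102, Pow(271, -1)), Add(59, 303955)) = Mul(Add(-18102, Rational(1, 271)), 304014) = Mul(Rational(-4905641, 271), 304014) = Rational(-1491383542974, 271)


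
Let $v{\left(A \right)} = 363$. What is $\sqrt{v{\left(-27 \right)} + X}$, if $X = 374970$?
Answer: $\sqrt{375333} \approx 612.64$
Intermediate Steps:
$\sqrt{v{\left(-27 \right)} + X} = \sqrt{363 + 374970} = \sqrt{375333}$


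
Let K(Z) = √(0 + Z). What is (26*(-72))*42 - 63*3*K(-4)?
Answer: -78624 - 378*I ≈ -78624.0 - 378.0*I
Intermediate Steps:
K(Z) = √Z
(26*(-72))*42 - 63*3*K(-4) = (26*(-72))*42 - 63*3*√(-4) = -1872*42 - 189*2*I = -78624 - 378*I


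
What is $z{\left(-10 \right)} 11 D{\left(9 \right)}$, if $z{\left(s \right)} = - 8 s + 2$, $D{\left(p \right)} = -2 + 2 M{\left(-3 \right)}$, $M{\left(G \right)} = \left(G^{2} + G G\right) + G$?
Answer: $25256$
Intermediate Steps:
$M{\left(G \right)} = G + 2 G^{2}$ ($M{\left(G \right)} = \left(G^{2} + G^{2}\right) + G = 2 G^{2} + G = G + 2 G^{2}$)
$D{\left(p \right)} = 28$ ($D{\left(p \right)} = -2 + 2 \left(- 3 \left(1 + 2 \left(-3\right)\right)\right) = -2 + 2 \left(- 3 \left(1 - 6\right)\right) = -2 + 2 \left(\left(-3\right) \left(-5\right)\right) = -2 + 2 \cdot 15 = -2 + 30 = 28$)
$z{\left(s \right)} = 2 - 8 s$
$z{\left(-10 \right)} 11 D{\left(9 \right)} = \left(2 - -80\right) 11 \cdot 28 = \left(2 + 80\right) 11 \cdot 28 = 82 \cdot 11 \cdot 28 = 902 \cdot 28 = 25256$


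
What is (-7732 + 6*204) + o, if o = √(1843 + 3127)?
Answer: -6508 + √4970 ≈ -6437.5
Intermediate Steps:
o = √4970 ≈ 70.498
(-7732 + 6*204) + o = (-7732 + 6*204) + √4970 = (-7732 + 1224) + √4970 = -6508 + √4970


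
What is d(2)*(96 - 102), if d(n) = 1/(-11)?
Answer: 6/11 ≈ 0.54545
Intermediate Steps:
d(n) = -1/11
d(2)*(96 - 102) = -(96 - 102)/11 = -1/11*(-6) = 6/11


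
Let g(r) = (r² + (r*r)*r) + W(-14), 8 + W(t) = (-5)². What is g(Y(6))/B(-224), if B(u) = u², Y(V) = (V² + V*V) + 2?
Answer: 410717/50176 ≈ 8.1855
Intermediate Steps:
W(t) = 17 (W(t) = -8 + (-5)² = -8 + 25 = 17)
Y(V) = 2 + 2*V² (Y(V) = (V² + V²) + 2 = 2*V² + 2 = 2 + 2*V²)
g(r) = 17 + r² + r³ (g(r) = (r² + (r*r)*r) + 17 = (r² + r²*r) + 17 = (r² + r³) + 17 = 17 + r² + r³)
g(Y(6))/B(-224) = (17 + (2 + 2*6²)² + (2 + 2*6²)³)/((-224)²) = (17 + (2 + 2*36)² + (2 + 2*36)³)/50176 = (17 + (2 + 72)² + (2 + 72)³)*(1/50176) = (17 + 74² + 74³)*(1/50176) = (17 + 5476 + 405224)*(1/50176) = 410717*(1/50176) = 410717/50176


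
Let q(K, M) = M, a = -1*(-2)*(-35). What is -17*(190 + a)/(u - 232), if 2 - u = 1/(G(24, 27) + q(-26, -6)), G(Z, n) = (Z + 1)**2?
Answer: 420920/47457 ≈ 8.8695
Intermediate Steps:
a = -70 (a = 2*(-35) = -70)
G(Z, n) = (1 + Z)**2
u = 1237/619 (u = 2 - 1/((1 + 24)**2 - 6) = 2 - 1/(25**2 - 6) = 2 - 1/(625 - 6) = 2 - 1/619 = 1237/619 ≈ 1.9984)
-17*(190 + a)/(u - 232) = -17*(190 - 70)/(1237/619 - 232) = -2040/(-142371/619) = -2040*(-619)/142371 = -17*(-24760/47457) = 420920/47457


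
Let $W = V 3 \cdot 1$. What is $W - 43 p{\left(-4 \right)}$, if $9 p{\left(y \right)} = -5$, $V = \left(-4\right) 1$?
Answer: $\frac{107}{9} \approx 11.889$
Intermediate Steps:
$V = -4$
$p{\left(y \right)} = - \frac{5}{9}$ ($p{\left(y \right)} = \frac{1}{9} \left(-5\right) = - \frac{5}{9}$)
$W = -12$ ($W = \left(-4\right) 3 \cdot 1 = \left(-12\right) 1 = -12$)
$W - 43 p{\left(-4 \right)} = -12 - - \frac{215}{9} = -12 + \frac{215}{9} = \frac{107}{9}$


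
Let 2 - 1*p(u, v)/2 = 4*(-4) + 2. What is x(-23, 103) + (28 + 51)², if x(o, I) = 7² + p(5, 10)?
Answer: 6322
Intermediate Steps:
p(u, v) = 32 (p(u, v) = 4 - 2*(4*(-4) + 2) = 4 - 2*(-16 + 2) = 4 - 2*(-14) = 4 + 28 = 32)
x(o, I) = 81 (x(o, I) = 7² + 32 = 49 + 32 = 81)
x(-23, 103) + (28 + 51)² = 81 + (28 + 51)² = 81 + 79² = 81 + 6241 = 6322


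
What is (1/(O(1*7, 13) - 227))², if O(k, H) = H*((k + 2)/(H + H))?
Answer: 4/198025 ≈ 2.0199e-5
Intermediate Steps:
O(k, H) = 1 + k/2 (O(k, H) = H*((2 + k)/((2*H))) = H*((2 + k)*(1/(2*H))) = H*((2 + k)/(2*H)) = 1 + k/2)
(1/(O(1*7, 13) - 227))² = (1/((1 + (1*7)/2) - 227))² = (1/((1 + (½)*7) - 227))² = (1/((1 + 7/2) - 227))² = (1/(9/2 - 227))² = (1/(-445/2))² = (-2/445)² = 4/198025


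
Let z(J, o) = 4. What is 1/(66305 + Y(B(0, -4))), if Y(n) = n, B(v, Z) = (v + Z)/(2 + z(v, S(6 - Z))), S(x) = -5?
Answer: 3/198913 ≈ 1.5082e-5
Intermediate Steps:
B(v, Z) = Z/6 + v/6 (B(v, Z) = (v + Z)/(2 + 4) = (Z + v)/6 = (Z + v)*(⅙) = Z/6 + v/6)
1/(66305 + Y(B(0, -4))) = 1/(66305 + ((⅙)*(-4) + (⅙)*0)) = 1/(66305 + (-⅔ + 0)) = 1/(66305 - ⅔) = 1/(198913/3) = 3/198913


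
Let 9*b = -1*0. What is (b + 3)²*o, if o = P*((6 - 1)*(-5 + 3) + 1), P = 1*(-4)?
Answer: 324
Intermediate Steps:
P = -4
o = 36 (o = -4*((6 - 1)*(-5 + 3) + 1) = -4*(5*(-2) + 1) = -4*(-10 + 1) = -4*(-9) = 36)
b = 0 (b = (-1*0)/9 = (⅑)*0 = 0)
(b + 3)²*o = (0 + 3)²*36 = 3²*36 = 9*36 = 324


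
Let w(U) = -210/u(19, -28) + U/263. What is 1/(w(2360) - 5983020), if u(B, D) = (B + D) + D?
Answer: -9731/58220625070 ≈ -1.6714e-7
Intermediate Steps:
u(B, D) = B + 2*D
w(U) = 210/37 + U/263 (w(U) = -210/(19 + 2*(-28)) + U/263 = -210/(19 - 56) + U*(1/263) = -210/(-37) + U/263 = -210*(-1/37) + U/263 = 210/37 + U/263)
1/(w(2360) - 5983020) = 1/((210/37 + (1/263)*2360) - 5983020) = 1/((210/37 + 2360/263) - 5983020) = 1/(142550/9731 - 5983020) = 1/(-58220625070/9731) = -9731/58220625070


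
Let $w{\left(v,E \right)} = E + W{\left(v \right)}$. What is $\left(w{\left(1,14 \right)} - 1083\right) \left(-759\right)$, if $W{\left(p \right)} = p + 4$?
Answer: $807576$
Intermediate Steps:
$W{\left(p \right)} = 4 + p$
$w{\left(v,E \right)} = 4 + E + v$ ($w{\left(v,E \right)} = E + \left(4 + v\right) = 4 + E + v$)
$\left(w{\left(1,14 \right)} - 1083\right) \left(-759\right) = \left(\left(4 + 14 + 1\right) - 1083\right) \left(-759\right) = \left(19 - 1083\right) \left(-759\right) = \left(-1064\right) \left(-759\right) = 807576$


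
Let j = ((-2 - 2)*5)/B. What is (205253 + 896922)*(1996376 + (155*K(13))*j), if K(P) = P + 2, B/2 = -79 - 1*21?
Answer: 4401223946975/2 ≈ 2.2006e+12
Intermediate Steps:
B = -200 (B = 2*(-79 - 1*21) = 2*(-79 - 21) = 2*(-100) = -200)
K(P) = 2 + P
j = 1/10 (j = ((-2 - 2)*5)/(-200) = -4*5*(-1/200) = -20*(-1/200) = 1/10 ≈ 0.10000)
(205253 + 896922)*(1996376 + (155*K(13))*j) = (205253 + 896922)*(1996376 + (155*(2 + 13))*(1/10)) = 1102175*(1996376 + (155*15)*(1/10)) = 1102175*(1996376 + 2325*(1/10)) = 1102175*(1996376 + 465/2) = 1102175*(3993217/2) = 4401223946975/2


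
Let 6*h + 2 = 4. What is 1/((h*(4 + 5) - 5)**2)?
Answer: 1/4 ≈ 0.25000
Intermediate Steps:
h = 1/3 (h = -1/3 + (1/6)*4 = -1/3 + 2/3 = 1/3 ≈ 0.33333)
1/((h*(4 + 5) - 5)**2) = 1/(((4 + 5)/3 - 5)**2) = 1/(((1/3)*9 - 5)**2) = 1/((3 - 5)**2) = 1/((-2)**2) = 1/4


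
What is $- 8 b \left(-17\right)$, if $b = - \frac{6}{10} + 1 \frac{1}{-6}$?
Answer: $- \frac{1564}{15} \approx -104.27$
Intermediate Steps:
$b = - \frac{23}{30}$ ($b = \left(-6\right) \frac{1}{10} + 1 \left(- \frac{1}{6}\right) = - \frac{3}{5} - \frac{1}{6} = - \frac{23}{30} \approx -0.76667$)
$- 8 b \left(-17\right) = \left(-8\right) \left(- \frac{23}{30}\right) \left(-17\right) = \frac{92}{15} \left(-17\right) = - \frac{1564}{15}$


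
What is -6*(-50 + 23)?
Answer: 162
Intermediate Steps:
-6*(-50 + 23) = -6*(-27) = -1*(-162) = 162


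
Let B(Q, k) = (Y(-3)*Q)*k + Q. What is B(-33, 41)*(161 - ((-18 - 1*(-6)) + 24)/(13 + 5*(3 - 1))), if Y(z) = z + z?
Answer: 29841735/23 ≈ 1.2975e+6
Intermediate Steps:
Y(z) = 2*z
B(Q, k) = Q - 6*Q*k (B(Q, k) = ((2*(-3))*Q)*k + Q = (-6*Q)*k + Q = -6*Q*k + Q = Q - 6*Q*k)
B(-33, 41)*(161 - ((-18 - 1*(-6)) + 24)/(13 + 5*(3 - 1))) = (-33*(1 - 6*41))*(161 - ((-18 - 1*(-6)) + 24)/(13 + 5*(3 - 1))) = (-33*(1 - 246))*(161 - ((-18 + 6) + 24)/(13 + 5*2)) = (-33*(-245))*(161 - (-12 + 24)/(13 + 10)) = 8085*(161 - 12/23) = 8085*(3691/23) = 29841735/23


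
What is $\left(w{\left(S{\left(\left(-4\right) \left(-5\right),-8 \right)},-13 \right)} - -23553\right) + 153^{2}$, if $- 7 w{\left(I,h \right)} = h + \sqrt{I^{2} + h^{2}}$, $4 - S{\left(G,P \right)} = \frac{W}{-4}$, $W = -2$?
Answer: $\frac{328747}{7} - \frac{5 \sqrt{29}}{14} \approx 46962.0$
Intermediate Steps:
$S{\left(G,P \right)} = \frac{7}{2}$ ($S{\left(G,P \right)} = 4 - - \frac{2}{-4} = 4 - \left(-2\right) \left(- \frac{1}{4}\right) = 4 - \frac{1}{2} = \frac{7}{2}$)
$w{\left(I,h \right)} = - \frac{h}{7} - \frac{\sqrt{I^{2} + h^{2}}}{7}$ ($w{\left(I,h \right)} = - \frac{h + \sqrt{I^{2} + h^{2}}}{7} = - \frac{h}{7} - \frac{\sqrt{I^{2} + h^{2}}}{7}$)
$\left(w{\left(S{\left(\left(-4\right) \left(-5\right),-8 \right)},-13 \right)} - -23553\right) + 153^{2} = \left(\left(\left(- \frac{1}{7}\right) \left(-13\right) - \frac{\sqrt{\left(\frac{7}{2}\right)^{2} + \left(-13\right)^{2}}}{7}\right) - -23553\right) + 153^{2} = \left(\left(\frac{13}{7} - \frac{\sqrt{\frac{49}{4} + 169}}{7}\right) + 23553\right) + 23409 = \left(\left(\frac{13}{7} - \frac{\sqrt{\frac{725}{4}}}{7}\right) + 23553\right) + 23409 = \left(\left(\frac{13}{7} - \frac{\frac{5}{2} \sqrt{29}}{7}\right) + 23553\right) + 23409 = \left(\left(\frac{13}{7} - \frac{5 \sqrt{29}}{14}\right) + 23553\right) + 23409 = \left(\frac{164884}{7} - \frac{5 \sqrt{29}}{14}\right) + 23409 = \frac{328747}{7} - \frac{5 \sqrt{29}}{14}$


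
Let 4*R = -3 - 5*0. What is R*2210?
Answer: -3315/2 ≈ -1657.5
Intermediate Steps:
R = -¾ (R = (-3 - 5*0)/4 = (-3 + 0)/4 = (¼)*(-3) = -¾ ≈ -0.75000)
R*2210 = -¾*2210 = -3315/2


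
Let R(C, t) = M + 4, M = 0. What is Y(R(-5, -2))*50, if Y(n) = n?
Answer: 200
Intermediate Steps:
R(C, t) = 4 (R(C, t) = 0 + 4 = 4)
Y(R(-5, -2))*50 = 4*50 = 200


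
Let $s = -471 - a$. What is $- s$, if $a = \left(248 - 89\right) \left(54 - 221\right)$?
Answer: $-26082$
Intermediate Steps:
$a = -26553$ ($a = 159 \left(-167\right) = -26553$)
$s = 26082$ ($s = -471 - -26553 = -471 + 26553 = 26082$)
$- s = \left(-1\right) 26082 = -26082$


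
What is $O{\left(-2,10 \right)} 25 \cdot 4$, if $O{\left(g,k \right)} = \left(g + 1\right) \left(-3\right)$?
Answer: $300$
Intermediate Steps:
$O{\left(g,k \right)} = -3 - 3 g$ ($O{\left(g,k \right)} = \left(1 + g\right) \left(-3\right) = -3 - 3 g$)
$O{\left(-2,10 \right)} 25 \cdot 4 = \left(-3 - -6\right) 25 \cdot 4 = \left(-3 + 6\right) 25 \cdot 4 = 3 \cdot 25 \cdot 4 = 75 \cdot 4 = 300$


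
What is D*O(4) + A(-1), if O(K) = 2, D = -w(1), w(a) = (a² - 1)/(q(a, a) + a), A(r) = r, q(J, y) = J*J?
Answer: -1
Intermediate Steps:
q(J, y) = J²
w(a) = (-1 + a²)/(a + a²) (w(a) = (a² - 1)/(a² + a) = (-1 + a²)/(a + a²))
D = 0 (D = -(-1 + 1)/1 = -0 = -1*0 = 0)
D*O(4) + A(-1) = 0*2 - 1 = 0 - 1 = -1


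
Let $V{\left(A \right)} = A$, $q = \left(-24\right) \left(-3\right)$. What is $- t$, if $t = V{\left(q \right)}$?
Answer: $-72$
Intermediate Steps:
$q = 72$
$t = 72$
$- t = \left(-1\right) 72 = -72$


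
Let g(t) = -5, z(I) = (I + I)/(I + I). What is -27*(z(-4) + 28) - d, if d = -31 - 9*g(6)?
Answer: -797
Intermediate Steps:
z(I) = 1 (z(I) = (2*I)/((2*I)) = (2*I)*(1/(2*I)) = 1)
d = 14 (d = -31 - 9*(-5) = -31 + 45 = 14)
-27*(z(-4) + 28) - d = -27*(1 + 28) - 1*14 = -27*29 - 14 = -783 - 14 = -797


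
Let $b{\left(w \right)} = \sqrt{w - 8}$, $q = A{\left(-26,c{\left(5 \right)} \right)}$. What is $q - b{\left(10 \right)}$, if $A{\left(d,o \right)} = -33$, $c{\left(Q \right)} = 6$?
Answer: $-33 - \sqrt{2} \approx -34.414$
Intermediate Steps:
$q = -33$
$b{\left(w \right)} = \sqrt{-8 + w}$
$q - b{\left(10 \right)} = -33 - \sqrt{-8 + 10} = -33 - \sqrt{2}$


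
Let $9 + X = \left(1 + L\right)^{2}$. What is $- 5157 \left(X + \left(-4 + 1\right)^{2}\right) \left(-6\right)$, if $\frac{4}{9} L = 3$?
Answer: $\frac{14867631}{8} \approx 1.8585 \cdot 10^{6}$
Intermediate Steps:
$L = \frac{27}{4}$ ($L = \frac{9}{4} \cdot 3 = \frac{27}{4} \approx 6.75$)
$X = \frac{817}{16}$ ($X = -9 + \left(1 + \frac{27}{4}\right)^{2} = -9 + \left(\frac{31}{4}\right)^{2} = -9 + \frac{961}{16} = \frac{817}{16} \approx 51.063$)
$- 5157 \left(X + \left(-4 + 1\right)^{2}\right) \left(-6\right) = - 5157 \left(\frac{817}{16} + \left(-4 + 1\right)^{2}\right) \left(-6\right) = - 5157 \left(\frac{817}{16} + \left(-3\right)^{2}\right) \left(-6\right) = - 5157 \left(\frac{817}{16} + 9\right) \left(-6\right) = - 5157 \cdot \frac{961}{16} \left(-6\right) = \left(-5157\right) \left(- \frac{2883}{8}\right) = \frac{14867631}{8}$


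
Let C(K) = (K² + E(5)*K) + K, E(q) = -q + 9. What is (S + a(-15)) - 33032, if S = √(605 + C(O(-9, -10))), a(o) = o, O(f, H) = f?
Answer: -33047 + √641 ≈ -33022.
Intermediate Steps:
E(q) = 9 - q
C(K) = K² + 5*K (C(K) = (K² + (9 - 1*5)*K) + K = (K² + (9 - 5)*K) + K = (K² + 4*K) + K = K² + 5*K)
S = √641 (S = √(605 - 9*(5 - 9)) = √(605 - 9*(-4)) = √(605 + 36) = √641 ≈ 25.318)
(S + a(-15)) - 33032 = (√641 - 15) - 33032 = (-15 + √641) - 33032 = -33047 + √641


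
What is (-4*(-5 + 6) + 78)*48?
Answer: 3552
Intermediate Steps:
(-4*(-5 + 6) + 78)*48 = (-4*1 + 78)*48 = (-4 + 78)*48 = 74*48 = 3552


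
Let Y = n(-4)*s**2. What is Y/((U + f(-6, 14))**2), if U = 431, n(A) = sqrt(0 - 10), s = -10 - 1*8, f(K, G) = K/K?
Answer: I*sqrt(10)/576 ≈ 0.0054901*I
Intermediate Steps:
f(K, G) = 1
s = -18 (s = -10 - 8 = -18)
n(A) = I*sqrt(10) (n(A) = sqrt(-10) = I*sqrt(10))
Y = 324*I*sqrt(10) (Y = (I*sqrt(10))*(-18)**2 = (I*sqrt(10))*324 = 324*I*sqrt(10) ≈ 1024.6*I)
Y/((U + f(-6, 14))**2) = (324*I*sqrt(10))/((431 + 1)**2) = (324*I*sqrt(10))/(432**2) = (324*I*sqrt(10))/186624 = (324*I*sqrt(10))*(1/186624) = I*sqrt(10)/576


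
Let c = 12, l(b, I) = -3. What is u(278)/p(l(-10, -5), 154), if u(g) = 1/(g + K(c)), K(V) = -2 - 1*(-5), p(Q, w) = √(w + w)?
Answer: √77/43274 ≈ 0.00020278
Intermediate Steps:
p(Q, w) = √2*√w (p(Q, w) = √(2*w) = √2*√w)
K(V) = 3 (K(V) = -2 + 5 = 3)
u(g) = 1/(3 + g) (u(g) = 1/(g + 3) = 1/(3 + g))
u(278)/p(l(-10, -5), 154) = 1/((3 + 278)*((√2*√154))) = 1/(281*((2*√77))) = (√77/154)/281 = √77/43274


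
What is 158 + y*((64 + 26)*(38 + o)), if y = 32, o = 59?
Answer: 279518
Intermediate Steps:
158 + y*((64 + 26)*(38 + o)) = 158 + 32*((64 + 26)*(38 + 59)) = 158 + 32*(90*97) = 158 + 32*8730 = 158 + 279360 = 279518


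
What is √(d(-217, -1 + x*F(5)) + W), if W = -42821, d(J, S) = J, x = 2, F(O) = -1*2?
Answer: 3*I*√4782 ≈ 207.46*I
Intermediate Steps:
F(O) = -2
√(d(-217, -1 + x*F(5)) + W) = √(-217 - 42821) = √(-43038) = 3*I*√4782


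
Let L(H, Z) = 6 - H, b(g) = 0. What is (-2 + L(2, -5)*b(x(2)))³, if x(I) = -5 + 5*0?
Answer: -8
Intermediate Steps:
x(I) = -5 (x(I) = -5 + 0 = -5)
(-2 + L(2, -5)*b(x(2)))³ = (-2 + (6 - 1*2)*0)³ = (-2 + (6 - 2)*0)³ = (-2 + 4*0)³ = (-2 + 0)³ = (-2)³ = -8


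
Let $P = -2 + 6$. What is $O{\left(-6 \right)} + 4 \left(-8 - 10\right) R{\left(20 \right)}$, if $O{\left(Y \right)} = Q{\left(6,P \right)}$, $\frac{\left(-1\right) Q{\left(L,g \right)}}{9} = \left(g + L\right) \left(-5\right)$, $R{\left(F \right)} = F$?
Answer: $-990$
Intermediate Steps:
$P = 4$
$Q{\left(L,g \right)} = 45 L + 45 g$ ($Q{\left(L,g \right)} = - 9 \left(g + L\right) \left(-5\right) = - 9 \left(L + g\right) \left(-5\right) = - 9 \left(- 5 L - 5 g\right) = 45 L + 45 g$)
$O{\left(Y \right)} = 450$ ($O{\left(Y \right)} = 45 \cdot 6 + 45 \cdot 4 = 270 + 180 = 450$)
$O{\left(-6 \right)} + 4 \left(-8 - 10\right) R{\left(20 \right)} = 450 + 4 \left(-8 - 10\right) 20 = 450 + 4 \left(-18\right) 20 = 450 - 1440 = -990$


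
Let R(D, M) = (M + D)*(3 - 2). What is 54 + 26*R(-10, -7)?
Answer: -388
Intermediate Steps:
R(D, M) = D + M (R(D, M) = (D + M)*1 = D + M)
54 + 26*R(-10, -7) = 54 + 26*(-10 - 7) = 54 + 26*(-17) = 54 - 442 = -388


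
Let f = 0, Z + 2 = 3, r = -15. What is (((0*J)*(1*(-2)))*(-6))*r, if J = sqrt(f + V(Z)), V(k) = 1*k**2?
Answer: 0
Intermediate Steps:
Z = 1 (Z = -2 + 3 = 1)
V(k) = k**2
J = 1 (J = sqrt(0 + 1**2) = sqrt(0 + 1) = sqrt(1) = 1)
(((0*J)*(1*(-2)))*(-6))*r = (((0*1)*(1*(-2)))*(-6))*(-15) = ((0*(-2))*(-6))*(-15) = (0*(-6))*(-15) = 0*(-15) = 0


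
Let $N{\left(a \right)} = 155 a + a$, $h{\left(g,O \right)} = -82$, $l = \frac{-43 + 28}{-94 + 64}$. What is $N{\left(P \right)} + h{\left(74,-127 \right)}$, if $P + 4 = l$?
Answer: $-628$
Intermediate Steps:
$l = \frac{1}{2}$ ($l = - \frac{15}{-30} = \left(-15\right) \left(- \frac{1}{30}\right) = \frac{1}{2} \approx 0.5$)
$P = - \frac{7}{2}$ ($P = -4 + \frac{1}{2} = - \frac{7}{2} \approx -3.5$)
$N{\left(a \right)} = 156 a$
$N{\left(P \right)} + h{\left(74,-127 \right)} = 156 \left(- \frac{7}{2}\right) - 82 = -546 - 82 = -628$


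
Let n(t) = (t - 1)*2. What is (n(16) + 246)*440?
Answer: 121440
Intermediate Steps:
n(t) = -2 + 2*t (n(t) = (-1 + t)*2 = -2 + 2*t)
(n(16) + 246)*440 = ((-2 + 2*16) + 246)*440 = ((-2 + 32) + 246)*440 = (30 + 246)*440 = 276*440 = 121440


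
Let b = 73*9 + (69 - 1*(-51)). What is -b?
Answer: -777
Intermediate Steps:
b = 777 (b = 657 + (69 + 51) = 657 + 120 = 777)
-b = -1*777 = -777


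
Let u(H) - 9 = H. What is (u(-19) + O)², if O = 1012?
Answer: 1004004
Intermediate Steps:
u(H) = 9 + H
(u(-19) + O)² = ((9 - 19) + 1012)² = (-10 + 1012)² = 1002² = 1004004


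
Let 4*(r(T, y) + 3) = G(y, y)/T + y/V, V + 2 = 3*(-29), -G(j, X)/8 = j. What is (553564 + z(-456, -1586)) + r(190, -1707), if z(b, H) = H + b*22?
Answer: 18329282117/33820 ≈ 5.4197e+5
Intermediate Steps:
G(j, X) = -8*j
z(b, H) = H + 22*b
V = -89 (V = -2 + 3*(-29) = -2 - 87 = -89)
r(T, y) = -3 - y/356 - 2*y/T (r(T, y) = -3 + ((-8*y)/T + y/(-89))/4 = -3 + (-8*y/T + y*(-1/89))/4 = -3 + (-8*y/T - y/89)/4 = -3 + (-y/89 - 8*y/T)/4 = -3 + (-y/356 - 2*y/T) = -3 - y/356 - 2*y/T)
(553564 + z(-456, -1586)) + r(190, -1707) = (553564 + (-1586 + 22*(-456))) + (-3 - 1/356*(-1707) - 2*(-1707)/190) = (553564 + (-1586 - 10032)) + (-3 + 1707/356 - 2*(-1707)*1/190) = (553564 - 11618) + (-3 + 1707/356 + 1707/95) = 541946 + 668397/33820 = 18329282117/33820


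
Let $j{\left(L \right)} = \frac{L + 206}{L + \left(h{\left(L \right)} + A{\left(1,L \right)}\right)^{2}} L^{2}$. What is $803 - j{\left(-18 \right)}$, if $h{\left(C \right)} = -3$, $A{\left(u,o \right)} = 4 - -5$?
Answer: $-2581$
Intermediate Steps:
$A{\left(u,o \right)} = 9$ ($A{\left(u,o \right)} = 4 + 5 = 9$)
$j{\left(L \right)} = \frac{L^{2} \left(206 + L\right)}{36 + L}$ ($j{\left(L \right)} = \frac{L + 206}{L + \left(-3 + 9\right)^{2}} L^{2} = \frac{206 + L}{L + 6^{2}} L^{2} = \frac{206 + L}{L + 36} L^{2} = \frac{206 + L}{36 + L} L^{2} = \frac{L^{2} \left(206 + L\right)}{36 + L}$)
$803 - j{\left(-18 \right)} = 803 - \frac{\left(-18\right)^{2} \left(206 - 18\right)}{36 - 18} = 803 - 324 \cdot \frac{1}{18} \cdot 188 = 803 - 3384 = -2581$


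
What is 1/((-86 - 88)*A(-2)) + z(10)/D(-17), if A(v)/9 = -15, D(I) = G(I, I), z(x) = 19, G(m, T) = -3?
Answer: -148769/23490 ≈ -6.3333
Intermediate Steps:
D(I) = -3
A(v) = -135 (A(v) = 9*(-15) = -135)
1/((-86 - 88)*A(-2)) + z(10)/D(-17) = 1/(-86 - 88*(-135)) + 19/(-3) = -1/135/(-174) + 19*(-1/3) = -1/174*(-1/135) - 19/3 = 1/23490 - 19/3 = -148769/23490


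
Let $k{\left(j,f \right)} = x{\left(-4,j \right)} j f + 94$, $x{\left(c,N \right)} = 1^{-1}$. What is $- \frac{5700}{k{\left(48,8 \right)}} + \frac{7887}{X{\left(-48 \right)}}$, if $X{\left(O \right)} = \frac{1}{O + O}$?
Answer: $- \frac{180962178}{239} \approx -7.5716 \cdot 10^{5}$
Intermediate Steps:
$x{\left(c,N \right)} = 1$
$k{\left(j,f \right)} = 94 + f j$ ($k{\left(j,f \right)} = 1 j f + 94 = j f + 94 = f j + 94 = 94 + f j$)
$X{\left(O \right)} = \frac{1}{2 O}$
$- \frac{5700}{k{\left(48,8 \right)}} + \frac{7887}{X{\left(-48 \right)}} = - \frac{5700}{94 + 8 \cdot 48} + \frac{7887}{\frac{1}{2} \frac{1}{-48}} = - \frac{5700}{94 + 384} + \frac{7887}{\frac{1}{2} \left(- \frac{1}{48}\right)} = - \frac{5700}{478} + \frac{7887}{- \frac{1}{96}} = \left(-5700\right) \frac{1}{478} + 7887 \left(-96\right) = - \frac{2850}{239} - 757152 = - \frac{180962178}{239}$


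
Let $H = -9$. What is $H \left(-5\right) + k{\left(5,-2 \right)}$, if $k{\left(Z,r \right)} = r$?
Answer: $43$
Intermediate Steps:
$H \left(-5\right) + k{\left(5,-2 \right)} = \left(-9\right) \left(-5\right) - 2 = 45 - 2 = 43$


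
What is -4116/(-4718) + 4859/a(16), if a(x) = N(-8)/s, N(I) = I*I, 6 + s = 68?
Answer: 50771381/10784 ≈ 4708.0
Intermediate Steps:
s = 62 (s = -6 + 68 = 62)
N(I) = I²
a(x) = 32/31 (a(x) = (-8)²/62 = 64*(1/62) = 32/31)
-4116/(-4718) + 4859/a(16) = -4116/(-4718) + 4859/(32/31) = -4116*(-1/4718) + 4859*(31/32) = 294/337 + 150629/32 = 50771381/10784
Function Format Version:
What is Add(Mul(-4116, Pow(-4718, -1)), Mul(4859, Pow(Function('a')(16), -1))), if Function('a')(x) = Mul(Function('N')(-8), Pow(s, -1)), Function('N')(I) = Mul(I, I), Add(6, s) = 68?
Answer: Rational(50771381, 10784) ≈ 4708.0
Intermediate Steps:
s = 62 (s = Add(-6, 68) = 62)
Function('N')(I) = Pow(I, 2)
Function('a')(x) = Rational(32, 31) (Function('a')(x) = Mul(Pow(-8, 2), Pow(62, -1)) = Mul(64, Rational(1, 62)) = Rational(32, 31))
Add(Mul(-4116, Pow(-4718, -1)), Mul(4859, Pow(Function('a')(16), -1))) = Add(Mul(-4116, Pow(-4718, -1)), Mul(4859, Pow(Rational(32, 31), -1))) = Add(Mul(-4116, Rational(-1, 4718)), Mul(4859, Rational(31, 32))) = Add(Rational(294, 337), Rational(150629, 32)) = Rational(50771381, 10784)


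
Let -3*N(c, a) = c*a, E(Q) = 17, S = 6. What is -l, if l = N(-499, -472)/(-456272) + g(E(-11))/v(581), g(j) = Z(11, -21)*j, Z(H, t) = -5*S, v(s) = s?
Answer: 70156799/99410262 ≈ 0.70573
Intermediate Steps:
Z(H, t) = -30 (Z(H, t) = -5*6 = -30)
N(c, a) = -a*c/3 (N(c, a) = -c*a/3 = -a*c/3)
g(j) = -30*j
l = -70156799/99410262 (l = -⅓*(-472)*(-499)/(-456272) - 30*17/581 = -235528/3*(-1/456272) - 510*1/581 = 29441/171102 - 510/581 = -70156799/99410262 ≈ -0.70573)
-l = -1*(-70156799/99410262) = 70156799/99410262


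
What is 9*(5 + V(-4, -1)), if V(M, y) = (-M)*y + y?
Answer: 0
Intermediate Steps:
V(M, y) = y - M*y (V(M, y) = -M*y + y = y - M*y)
9*(5 + V(-4, -1)) = 9*(5 - (1 - 1*(-4))) = 9*(5 - (1 + 4)) = 9*(5 - 1*5) = 9*(5 - 5) = 9*0 = 0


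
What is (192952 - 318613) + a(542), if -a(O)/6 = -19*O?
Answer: -63873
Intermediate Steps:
a(O) = 114*O (a(O) = -(-114)*O = 114*O)
(192952 - 318613) + a(542) = (192952 - 318613) + 114*542 = -125661 + 61788 = -63873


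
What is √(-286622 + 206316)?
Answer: I*√80306 ≈ 283.38*I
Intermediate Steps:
√(-286622 + 206316) = √(-80306) = I*√80306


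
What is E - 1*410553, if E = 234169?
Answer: -176384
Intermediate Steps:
E - 1*410553 = 234169 - 1*410553 = 234169 - 410553 = -176384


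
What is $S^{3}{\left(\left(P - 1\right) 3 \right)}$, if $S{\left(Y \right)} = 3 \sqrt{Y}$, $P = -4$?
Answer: $- 405 i \sqrt{15} \approx - 1568.6 i$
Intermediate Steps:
$S^{3}{\left(\left(P - 1\right) 3 \right)} = \left(3 \sqrt{\left(-4 - 1\right) 3}\right)^{3} = \left(3 \sqrt{\left(-5\right) 3}\right)^{3} = \left(3 \sqrt{-15}\right)^{3} = \left(3 i \sqrt{15}\right)^{3} = - 405 i \sqrt{15}$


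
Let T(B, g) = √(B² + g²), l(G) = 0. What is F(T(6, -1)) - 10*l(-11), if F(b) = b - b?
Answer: 0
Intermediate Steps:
F(b) = 0
F(T(6, -1)) - 10*l(-11) = 0 - 10*0 = 0 + 0 = 0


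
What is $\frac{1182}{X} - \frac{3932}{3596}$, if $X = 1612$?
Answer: $- \frac{8419}{23374} \approx -0.36019$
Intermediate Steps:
$\frac{1182}{X} - \frac{3932}{3596} = \frac{1182}{1612} - \frac{3932}{3596} = 1182 \cdot \frac{1}{1612} - \frac{983}{899} = \frac{591}{806} - \frac{983}{899} = - \frac{8419}{23374}$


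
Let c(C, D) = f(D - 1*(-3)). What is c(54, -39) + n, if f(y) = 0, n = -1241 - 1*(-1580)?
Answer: 339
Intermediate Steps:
n = 339 (n = -1241 + 1580 = 339)
c(C, D) = 0
c(54, -39) + n = 0 + 339 = 339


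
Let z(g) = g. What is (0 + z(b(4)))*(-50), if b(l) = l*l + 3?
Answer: -950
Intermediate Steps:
b(l) = 3 + l**2 (b(l) = l**2 + 3 = 3 + l**2)
(0 + z(b(4)))*(-50) = (0 + (3 + 4**2))*(-50) = (0 + (3 + 16))*(-50) = (0 + 19)*(-50) = 19*(-50) = -950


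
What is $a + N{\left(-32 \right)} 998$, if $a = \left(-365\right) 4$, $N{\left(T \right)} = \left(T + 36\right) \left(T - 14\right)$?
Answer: $-185092$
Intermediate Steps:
$N{\left(T \right)} = \left(-14 + T\right) \left(36 + T\right)$ ($N{\left(T \right)} = \left(36 + T\right) \left(-14 + T\right) = \left(-14 + T\right) \left(36 + T\right)$)
$a = -1460$
$a + N{\left(-32 \right)} 998 = -1460 + \left(-504 + \left(-32\right)^{2} + 22 \left(-32\right)\right) 998 = -1460 + \left(-504 + 1024 - 704\right) 998 = -1460 - 183632 = -185092$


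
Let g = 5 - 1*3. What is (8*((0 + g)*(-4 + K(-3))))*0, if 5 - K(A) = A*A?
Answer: 0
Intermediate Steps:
K(A) = 5 - A² (K(A) = 5 - A*A = 5 - A²)
g = 2 (g = 5 - 3 = 2)
(8*((0 + g)*(-4 + K(-3))))*0 = (8*((0 + 2)*(-4 + (5 - 1*(-3)²))))*0 = (8*(2*(-4 + (5 - 1*9))))*0 = (8*(2*(-4 + (5 - 9))))*0 = (8*(2*(-4 - 4)))*0 = (8*(2*(-8)))*0 = (8*(-16))*0 = -128*0 = 0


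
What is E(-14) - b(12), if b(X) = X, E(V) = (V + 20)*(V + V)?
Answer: -180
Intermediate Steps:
E(V) = 2*V*(20 + V) (E(V) = (20 + V)*(2*V) = 2*V*(20 + V))
E(-14) - b(12) = 2*(-14)*(20 - 14) - 1*12 = 2*(-14)*6 - 12 = -168 - 12 = -180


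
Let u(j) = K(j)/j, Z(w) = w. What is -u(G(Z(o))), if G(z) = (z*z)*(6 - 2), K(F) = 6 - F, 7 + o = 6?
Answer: -½ ≈ -0.50000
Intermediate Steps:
o = -1 (o = -7 + 6 = -1)
G(z) = 4*z² (G(z) = z²*4 = 4*z²)
u(j) = (6 - j)/j
-u(G(Z(o))) = -(6 - 4*(-1)²)/(4*(-1)²) = -(6 - 4)/(4*1) = -(6 - 1*4)/4 = -(6 - 4)/4 = -2/4 = -1*½ = -½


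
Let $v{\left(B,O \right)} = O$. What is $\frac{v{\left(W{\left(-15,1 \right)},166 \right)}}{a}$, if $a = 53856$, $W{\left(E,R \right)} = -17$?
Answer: $\frac{83}{26928} \approx 0.0030823$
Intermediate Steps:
$\frac{v{\left(W{\left(-15,1 \right)},166 \right)}}{a} = \frac{166}{53856} = 166 \cdot \frac{1}{53856} = \frac{83}{26928}$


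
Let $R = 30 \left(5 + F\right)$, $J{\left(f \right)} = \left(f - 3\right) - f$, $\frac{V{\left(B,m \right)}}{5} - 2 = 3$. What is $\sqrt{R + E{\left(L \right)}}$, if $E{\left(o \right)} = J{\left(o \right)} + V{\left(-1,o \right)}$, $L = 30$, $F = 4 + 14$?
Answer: $2 \sqrt{178} \approx 26.683$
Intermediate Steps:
$F = 18$
$V{\left(B,m \right)} = 25$ ($V{\left(B,m \right)} = 10 + 5 \cdot 3 = 10 + 15 = 25$)
$J{\left(f \right)} = -3$ ($J{\left(f \right)} = \left(f - 3\right) - f = \left(-3 + f\right) - f = -3$)
$R = 690$ ($R = 30 \left(5 + 18\right) = 30 \cdot 23 = 690$)
$E{\left(o \right)} = 22$ ($E{\left(o \right)} = -3 + 25 = 22$)
$\sqrt{R + E{\left(L \right)}} = \sqrt{690 + 22} = \sqrt{712} = 2 \sqrt{178}$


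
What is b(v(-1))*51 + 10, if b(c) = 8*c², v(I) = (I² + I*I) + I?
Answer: 418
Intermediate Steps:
v(I) = I + 2*I² (v(I) = (I² + I²) + I = 2*I² + I = I + 2*I²)
b(v(-1))*51 + 10 = (8*(-(1 + 2*(-1)))²)*51 + 10 = (8*(-(1 - 2))²)*51 + 10 = (8*(-1*(-1))²)*51 + 10 = (8*1²)*51 + 10 = (8*1)*51 + 10 = 8*51 + 10 = 408 + 10 = 418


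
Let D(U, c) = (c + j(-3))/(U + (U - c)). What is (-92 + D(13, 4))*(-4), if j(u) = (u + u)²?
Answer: 3968/11 ≈ 360.73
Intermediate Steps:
j(u) = 4*u² (j(u) = (2*u)² = 4*u²)
D(U, c) = (36 + c)/(-c + 2*U) (D(U, c) = (c + 4*(-3)²)/(U + (U - c)) = (c + 4*9)/(-c + 2*U) = (c + 36)/(-c + 2*U) = (36 + c)/(-c + 2*U))
(-92 + D(13, 4))*(-4) = (-92 + (36 + 4)/(-1*4 + 2*13))*(-4) = (-92 + 40/(-4 + 26))*(-4) = (-92 + 40/22)*(-4) = (-92 + (1/22)*40)*(-4) = (-92 + 20/11)*(-4) = -992/11*(-4) = 3968/11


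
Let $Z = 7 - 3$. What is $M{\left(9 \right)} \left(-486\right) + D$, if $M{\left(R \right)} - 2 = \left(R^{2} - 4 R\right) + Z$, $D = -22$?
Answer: $-24808$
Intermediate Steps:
$Z = 4$
$M{\left(R \right)} = 6 + R^{2} - 4 R$ ($M{\left(R \right)} = 2 + \left(\left(R^{2} - 4 R\right) + 4\right) = 2 + \left(4 + R^{2} - 4 R\right) = 6 + R^{2} - 4 R$)
$M{\left(9 \right)} \left(-486\right) + D = \left(6 + 9^{2} - 36\right) \left(-486\right) - 22 = \left(6 + 81 - 36\right) \left(-486\right) - 22 = 51 \left(-486\right) - 22 = -24786 - 22 = -24808$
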